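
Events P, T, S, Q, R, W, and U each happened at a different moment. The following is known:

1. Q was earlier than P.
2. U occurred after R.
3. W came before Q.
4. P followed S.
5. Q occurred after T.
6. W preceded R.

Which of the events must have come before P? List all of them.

Q, S, T, W

Directly stated before P: Q and S.
T reaches P via T → Q → P.
W reaches P via W → Q → P.
No chain forces R (or any of the others) ahead of P.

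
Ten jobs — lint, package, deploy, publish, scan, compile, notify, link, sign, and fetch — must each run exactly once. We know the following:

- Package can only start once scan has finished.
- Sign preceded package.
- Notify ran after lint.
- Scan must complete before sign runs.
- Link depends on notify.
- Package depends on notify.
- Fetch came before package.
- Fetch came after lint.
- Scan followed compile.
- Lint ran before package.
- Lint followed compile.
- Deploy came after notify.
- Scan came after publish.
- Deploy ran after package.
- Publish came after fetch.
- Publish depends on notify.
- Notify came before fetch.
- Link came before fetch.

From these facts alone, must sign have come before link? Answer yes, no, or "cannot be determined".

Tracing the constraints gives link → fetch → publish → scan → sign, so link must come before sign.
That means sign cannot be before link.

no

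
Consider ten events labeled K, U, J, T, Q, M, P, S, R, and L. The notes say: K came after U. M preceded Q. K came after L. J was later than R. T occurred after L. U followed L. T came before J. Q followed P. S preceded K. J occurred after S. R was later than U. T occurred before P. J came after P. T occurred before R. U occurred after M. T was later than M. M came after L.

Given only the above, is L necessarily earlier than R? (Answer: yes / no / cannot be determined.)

yes

Chain the constraints: L → U → R. Each link is directly stated, so L comes before R.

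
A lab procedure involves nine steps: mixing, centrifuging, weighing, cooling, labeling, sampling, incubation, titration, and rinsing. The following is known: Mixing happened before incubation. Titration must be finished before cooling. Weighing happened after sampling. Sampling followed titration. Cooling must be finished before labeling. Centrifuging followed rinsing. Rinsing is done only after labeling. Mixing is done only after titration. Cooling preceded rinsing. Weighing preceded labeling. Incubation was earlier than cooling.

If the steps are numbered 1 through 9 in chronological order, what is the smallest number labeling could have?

7

Cooling, incubation, mixing, sampling, titration, and weighing must all come before labeling — 6 forced predecessors.
Nothing else is forced ahead of labeling, so its earliest slot is position 6 + 1 = 7.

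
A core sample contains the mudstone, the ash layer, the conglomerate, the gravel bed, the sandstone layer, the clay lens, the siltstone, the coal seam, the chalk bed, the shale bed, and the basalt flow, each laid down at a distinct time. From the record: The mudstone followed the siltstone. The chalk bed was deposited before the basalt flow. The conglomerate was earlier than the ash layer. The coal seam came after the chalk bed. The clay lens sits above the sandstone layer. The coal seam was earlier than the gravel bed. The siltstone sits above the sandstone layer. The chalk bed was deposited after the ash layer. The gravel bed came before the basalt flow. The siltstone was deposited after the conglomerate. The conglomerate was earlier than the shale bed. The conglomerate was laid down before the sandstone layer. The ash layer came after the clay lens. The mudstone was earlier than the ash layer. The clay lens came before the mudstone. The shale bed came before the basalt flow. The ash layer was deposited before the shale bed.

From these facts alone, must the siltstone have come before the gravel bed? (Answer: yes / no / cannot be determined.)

yes

Chain the constraints: the siltstone → the mudstone → the ash layer → the chalk bed → the coal seam → the gravel bed. Each link is directly stated, so the siltstone comes before the gravel bed.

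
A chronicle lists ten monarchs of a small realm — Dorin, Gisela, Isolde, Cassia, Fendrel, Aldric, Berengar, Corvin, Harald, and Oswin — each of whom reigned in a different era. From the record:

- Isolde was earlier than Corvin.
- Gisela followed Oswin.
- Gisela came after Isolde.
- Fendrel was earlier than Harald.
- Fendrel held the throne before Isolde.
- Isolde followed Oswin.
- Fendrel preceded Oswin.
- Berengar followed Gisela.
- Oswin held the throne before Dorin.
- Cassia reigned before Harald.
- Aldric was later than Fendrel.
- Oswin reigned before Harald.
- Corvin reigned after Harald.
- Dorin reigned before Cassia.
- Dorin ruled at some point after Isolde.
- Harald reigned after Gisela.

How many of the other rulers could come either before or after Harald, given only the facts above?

2

Forced before Harald: Cassia, Dorin, Fendrel, Gisela, Isolde, and Oswin; forced after Harald: Corvin.
That leaves Aldric and Berengar with no forced order relative to Harald — 2.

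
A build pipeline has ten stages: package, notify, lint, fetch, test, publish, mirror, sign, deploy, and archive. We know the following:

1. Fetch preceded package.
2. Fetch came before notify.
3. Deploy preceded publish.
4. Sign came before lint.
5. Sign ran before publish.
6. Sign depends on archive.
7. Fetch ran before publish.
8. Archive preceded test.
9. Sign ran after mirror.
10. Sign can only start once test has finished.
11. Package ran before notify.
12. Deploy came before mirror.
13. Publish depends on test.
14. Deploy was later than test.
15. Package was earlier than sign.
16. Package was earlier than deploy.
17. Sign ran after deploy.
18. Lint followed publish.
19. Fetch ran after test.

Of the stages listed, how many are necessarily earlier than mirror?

5

Directly stated before mirror: deploy.
Archive reaches mirror via archive → test → deploy → mirror.
Fetch reaches mirror via fetch → package → deploy → mirror.
Package reaches mirror via package → deploy → mirror.
Likewise test reaches mirror by chaining the stated constraints.
No chain forces publish (or any of the others) ahead of mirror.
That's archive, deploy, fetch, package, and test — 5 in all.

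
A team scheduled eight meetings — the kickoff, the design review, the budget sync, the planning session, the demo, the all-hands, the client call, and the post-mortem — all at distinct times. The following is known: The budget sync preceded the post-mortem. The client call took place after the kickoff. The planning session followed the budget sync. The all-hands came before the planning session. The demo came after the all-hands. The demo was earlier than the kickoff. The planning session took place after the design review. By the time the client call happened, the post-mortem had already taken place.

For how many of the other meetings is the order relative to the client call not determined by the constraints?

Forced before the client call: the all-hands, the budget sync, the demo, the kickoff, and the post-mortem.
That leaves the design review and the planning session with no forced order relative to the client call — 2.

2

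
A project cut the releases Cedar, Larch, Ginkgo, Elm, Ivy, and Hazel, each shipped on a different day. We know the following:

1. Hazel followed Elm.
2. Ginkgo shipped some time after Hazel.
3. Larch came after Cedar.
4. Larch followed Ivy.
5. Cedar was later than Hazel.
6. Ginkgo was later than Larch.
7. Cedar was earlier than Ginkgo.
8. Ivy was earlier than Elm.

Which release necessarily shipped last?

Every other release has a chain of constraints placing it before Ginkgo, so Ginkgo is last.

Ginkgo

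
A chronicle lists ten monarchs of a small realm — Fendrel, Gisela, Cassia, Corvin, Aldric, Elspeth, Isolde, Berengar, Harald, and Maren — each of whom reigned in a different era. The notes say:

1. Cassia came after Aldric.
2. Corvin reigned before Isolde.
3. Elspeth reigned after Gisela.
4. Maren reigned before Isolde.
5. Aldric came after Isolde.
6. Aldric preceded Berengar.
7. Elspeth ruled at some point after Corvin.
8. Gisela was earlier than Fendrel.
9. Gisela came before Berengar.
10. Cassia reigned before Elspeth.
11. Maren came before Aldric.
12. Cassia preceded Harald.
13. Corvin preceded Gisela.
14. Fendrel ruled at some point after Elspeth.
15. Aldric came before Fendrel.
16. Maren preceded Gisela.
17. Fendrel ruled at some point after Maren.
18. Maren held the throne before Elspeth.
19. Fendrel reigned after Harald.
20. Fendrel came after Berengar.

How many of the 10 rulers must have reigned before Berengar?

Directly stated before Berengar: Aldric and Gisela.
Corvin reaches Berengar via Corvin → Gisela → Berengar.
Isolde reaches Berengar via Isolde → Aldric → Berengar.
Maren reaches Berengar via Maren → Gisela → Berengar.
No chain forces Elspeth (or any of the others) ahead of Berengar.
That's Aldric, Corvin, Gisela, Isolde, and Maren — 5 in all.

5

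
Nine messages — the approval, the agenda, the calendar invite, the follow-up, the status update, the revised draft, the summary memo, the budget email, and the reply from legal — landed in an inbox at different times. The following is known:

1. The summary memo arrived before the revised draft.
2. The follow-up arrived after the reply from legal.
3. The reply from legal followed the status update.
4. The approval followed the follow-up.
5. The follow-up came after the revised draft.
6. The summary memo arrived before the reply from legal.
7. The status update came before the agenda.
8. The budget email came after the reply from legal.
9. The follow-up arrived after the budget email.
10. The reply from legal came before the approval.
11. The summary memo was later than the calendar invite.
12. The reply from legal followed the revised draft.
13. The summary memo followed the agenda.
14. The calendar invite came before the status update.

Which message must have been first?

The calendar invite has a chain of constraints placing it before every other message, so the calendar invite must be first.

the calendar invite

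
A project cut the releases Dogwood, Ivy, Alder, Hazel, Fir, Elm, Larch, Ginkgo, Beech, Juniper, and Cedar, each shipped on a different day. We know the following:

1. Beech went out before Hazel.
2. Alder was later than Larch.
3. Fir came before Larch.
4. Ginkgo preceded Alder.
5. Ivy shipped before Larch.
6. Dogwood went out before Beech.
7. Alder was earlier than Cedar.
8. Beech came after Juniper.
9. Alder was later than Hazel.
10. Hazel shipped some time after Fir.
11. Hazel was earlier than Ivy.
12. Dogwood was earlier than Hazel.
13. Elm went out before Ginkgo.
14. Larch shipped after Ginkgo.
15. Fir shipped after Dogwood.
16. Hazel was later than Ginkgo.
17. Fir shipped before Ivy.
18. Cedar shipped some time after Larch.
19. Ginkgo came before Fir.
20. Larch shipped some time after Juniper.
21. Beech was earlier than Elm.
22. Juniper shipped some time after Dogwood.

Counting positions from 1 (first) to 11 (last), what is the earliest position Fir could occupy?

Beech, Dogwood, Elm, Ginkgo, and Juniper must all come before Fir — 5 forced predecessors.
Nothing else is forced ahead of Fir, so its earliest slot is position 5 + 1 = 6.

6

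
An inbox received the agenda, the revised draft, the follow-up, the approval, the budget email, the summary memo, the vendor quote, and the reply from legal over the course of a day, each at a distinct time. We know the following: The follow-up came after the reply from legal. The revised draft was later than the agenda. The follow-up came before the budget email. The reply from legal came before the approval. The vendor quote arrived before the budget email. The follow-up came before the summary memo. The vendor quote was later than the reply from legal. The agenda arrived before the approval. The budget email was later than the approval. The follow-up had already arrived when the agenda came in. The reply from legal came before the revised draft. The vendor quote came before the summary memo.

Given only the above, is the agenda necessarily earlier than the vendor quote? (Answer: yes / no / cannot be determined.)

cannot be determined

No chain of stated constraints runs from the agenda to the vendor quote, and none runs from the vendor quote to the agenda either.
So the relative order of the agenda and the vendor quote is not fixed by the given facts.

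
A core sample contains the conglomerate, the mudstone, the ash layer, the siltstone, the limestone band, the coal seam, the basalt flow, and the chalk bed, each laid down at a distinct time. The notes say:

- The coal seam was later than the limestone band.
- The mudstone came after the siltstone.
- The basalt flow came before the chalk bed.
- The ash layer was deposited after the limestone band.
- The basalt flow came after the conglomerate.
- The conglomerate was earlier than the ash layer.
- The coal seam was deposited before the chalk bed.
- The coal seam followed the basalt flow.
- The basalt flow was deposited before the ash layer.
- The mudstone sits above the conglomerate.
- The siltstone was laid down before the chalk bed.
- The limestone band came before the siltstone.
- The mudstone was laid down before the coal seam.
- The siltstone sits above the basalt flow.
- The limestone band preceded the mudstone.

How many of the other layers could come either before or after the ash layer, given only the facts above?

4

Forced before the ash layer: the basalt flow, the conglomerate, and the limestone band.
That leaves the chalk bed, the coal seam, the mudstone, and the siltstone with no forced order relative to the ash layer — 4.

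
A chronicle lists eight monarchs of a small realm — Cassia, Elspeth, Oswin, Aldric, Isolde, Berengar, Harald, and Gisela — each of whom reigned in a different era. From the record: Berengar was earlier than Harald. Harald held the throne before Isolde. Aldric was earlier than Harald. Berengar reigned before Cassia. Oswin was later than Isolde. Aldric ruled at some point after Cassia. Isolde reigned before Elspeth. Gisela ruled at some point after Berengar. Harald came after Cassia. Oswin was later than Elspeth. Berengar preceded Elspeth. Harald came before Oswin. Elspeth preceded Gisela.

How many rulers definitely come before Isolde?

4

Directly stated before Isolde: Harald.
Aldric reaches Isolde via Aldric → Harald → Isolde.
Berengar reaches Isolde via Berengar → Harald → Isolde.
Cassia reaches Isolde via Cassia → Harald → Isolde.
No chain forces Gisela (or any of the others) ahead of Isolde.
That's Aldric, Berengar, Cassia, and Harald — 4 in all.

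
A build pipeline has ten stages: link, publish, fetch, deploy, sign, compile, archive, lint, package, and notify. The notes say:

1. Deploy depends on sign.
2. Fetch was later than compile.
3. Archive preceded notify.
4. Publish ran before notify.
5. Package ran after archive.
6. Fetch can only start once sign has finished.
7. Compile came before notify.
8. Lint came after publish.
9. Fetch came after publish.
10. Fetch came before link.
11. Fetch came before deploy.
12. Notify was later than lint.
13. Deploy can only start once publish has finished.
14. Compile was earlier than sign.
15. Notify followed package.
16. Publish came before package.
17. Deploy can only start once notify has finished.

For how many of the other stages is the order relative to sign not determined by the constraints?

5

Forced before sign: compile; forced after sign: deploy, fetch, and link.
That leaves archive, lint, notify, package, and publish with no forced order relative to sign — 5.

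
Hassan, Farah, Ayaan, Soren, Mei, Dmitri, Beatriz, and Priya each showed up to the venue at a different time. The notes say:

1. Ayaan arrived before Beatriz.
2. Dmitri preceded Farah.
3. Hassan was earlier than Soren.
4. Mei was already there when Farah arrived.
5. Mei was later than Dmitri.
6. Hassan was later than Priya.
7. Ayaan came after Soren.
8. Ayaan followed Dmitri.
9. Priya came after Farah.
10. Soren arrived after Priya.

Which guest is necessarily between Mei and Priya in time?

Tracing the constraints gives Mei → Farah → Priya, so Farah sits after Mei and before Priya.
No other guest is forced both after Mei and before Priya.

Farah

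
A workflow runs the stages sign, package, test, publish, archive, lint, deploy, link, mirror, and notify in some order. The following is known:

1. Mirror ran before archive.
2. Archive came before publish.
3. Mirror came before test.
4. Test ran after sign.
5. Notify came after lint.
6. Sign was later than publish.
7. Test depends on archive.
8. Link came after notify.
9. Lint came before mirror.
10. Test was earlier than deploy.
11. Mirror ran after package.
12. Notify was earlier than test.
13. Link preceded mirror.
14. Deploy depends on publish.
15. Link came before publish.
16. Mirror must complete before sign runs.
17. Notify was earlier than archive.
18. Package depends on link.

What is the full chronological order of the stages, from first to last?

The constraints fix every adjacent pair, so only one ordering works:
lint → notify → link → package → mirror → archive → publish → sign → test → deploy.

lint, notify, link, package, mirror, archive, publish, sign, test, deploy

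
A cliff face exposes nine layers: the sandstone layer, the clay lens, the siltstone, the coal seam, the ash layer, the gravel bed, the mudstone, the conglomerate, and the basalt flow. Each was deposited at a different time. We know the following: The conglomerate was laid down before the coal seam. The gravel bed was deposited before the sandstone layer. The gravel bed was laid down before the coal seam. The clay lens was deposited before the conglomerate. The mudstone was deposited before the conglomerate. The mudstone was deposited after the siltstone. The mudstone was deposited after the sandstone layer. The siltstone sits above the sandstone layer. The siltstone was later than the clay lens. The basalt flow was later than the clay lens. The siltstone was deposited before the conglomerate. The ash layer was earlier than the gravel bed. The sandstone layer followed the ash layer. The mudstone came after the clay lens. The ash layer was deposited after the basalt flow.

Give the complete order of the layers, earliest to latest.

The constraints fix every adjacent pair, so only one ordering works:
the clay lens → the basalt flow → the ash layer → the gravel bed → the sandstone layer → the siltstone → the mudstone → the conglomerate → the coal seam.

the clay lens, the basalt flow, the ash layer, the gravel bed, the sandstone layer, the siltstone, the mudstone, the conglomerate, the coal seam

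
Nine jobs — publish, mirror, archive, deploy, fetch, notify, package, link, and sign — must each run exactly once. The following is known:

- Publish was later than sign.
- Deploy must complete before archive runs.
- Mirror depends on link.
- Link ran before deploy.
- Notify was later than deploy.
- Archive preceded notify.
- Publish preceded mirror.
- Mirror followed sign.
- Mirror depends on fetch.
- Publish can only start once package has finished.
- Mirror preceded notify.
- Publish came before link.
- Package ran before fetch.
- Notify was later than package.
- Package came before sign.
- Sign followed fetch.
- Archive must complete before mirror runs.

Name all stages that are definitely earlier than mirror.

archive, deploy, fetch, link, package, publish, sign

Directly stated before mirror: archive, fetch, link, publish, and sign.
Deploy reaches mirror via deploy → archive → mirror.
Package reaches mirror via package → sign → mirror.
No chain forces notify ahead of mirror.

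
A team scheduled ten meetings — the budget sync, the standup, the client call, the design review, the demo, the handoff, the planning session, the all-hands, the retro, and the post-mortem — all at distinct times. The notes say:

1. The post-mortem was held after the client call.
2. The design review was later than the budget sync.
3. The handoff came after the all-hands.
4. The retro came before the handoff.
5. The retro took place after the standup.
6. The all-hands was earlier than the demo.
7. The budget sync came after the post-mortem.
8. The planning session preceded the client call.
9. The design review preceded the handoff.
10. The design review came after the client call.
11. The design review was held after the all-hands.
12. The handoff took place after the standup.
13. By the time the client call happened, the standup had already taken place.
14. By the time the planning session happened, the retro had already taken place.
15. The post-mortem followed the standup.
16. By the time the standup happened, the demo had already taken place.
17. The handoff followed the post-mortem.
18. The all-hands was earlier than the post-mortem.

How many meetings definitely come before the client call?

5

Directly stated before the client call: the planning session and the standup.
The all-hands reaches the client call via the all-hands → the demo → the standup → the client call.
The demo reaches the client call via the demo → the standup → the client call.
The retro reaches the client call via the retro → the planning session → the client call.
That's the all-hands, the demo, the planning session, the retro, and the standup — 5 in all.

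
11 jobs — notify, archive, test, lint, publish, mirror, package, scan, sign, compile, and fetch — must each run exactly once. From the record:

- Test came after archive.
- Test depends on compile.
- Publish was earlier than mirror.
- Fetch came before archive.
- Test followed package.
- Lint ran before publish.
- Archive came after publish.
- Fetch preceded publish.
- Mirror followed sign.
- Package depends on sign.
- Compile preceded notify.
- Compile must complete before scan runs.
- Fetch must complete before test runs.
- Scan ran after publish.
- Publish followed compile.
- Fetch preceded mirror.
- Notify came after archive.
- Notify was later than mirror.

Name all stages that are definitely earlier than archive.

Directly stated before archive: fetch and publish.
Compile reaches archive via compile → publish → archive.
Lint reaches archive via lint → publish → archive.

compile, fetch, lint, publish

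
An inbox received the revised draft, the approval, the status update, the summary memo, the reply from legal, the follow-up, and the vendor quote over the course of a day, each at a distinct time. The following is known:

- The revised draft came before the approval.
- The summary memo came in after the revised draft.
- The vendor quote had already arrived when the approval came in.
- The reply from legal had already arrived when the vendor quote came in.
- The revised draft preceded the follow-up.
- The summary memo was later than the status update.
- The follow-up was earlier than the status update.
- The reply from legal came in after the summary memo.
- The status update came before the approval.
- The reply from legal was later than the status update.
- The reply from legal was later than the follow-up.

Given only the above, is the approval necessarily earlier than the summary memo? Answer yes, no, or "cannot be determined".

Tracing the constraints gives the summary memo → the reply from legal → the vendor quote → the approval, so the summary memo must come before the approval.
That means the approval cannot be before the summary memo.

no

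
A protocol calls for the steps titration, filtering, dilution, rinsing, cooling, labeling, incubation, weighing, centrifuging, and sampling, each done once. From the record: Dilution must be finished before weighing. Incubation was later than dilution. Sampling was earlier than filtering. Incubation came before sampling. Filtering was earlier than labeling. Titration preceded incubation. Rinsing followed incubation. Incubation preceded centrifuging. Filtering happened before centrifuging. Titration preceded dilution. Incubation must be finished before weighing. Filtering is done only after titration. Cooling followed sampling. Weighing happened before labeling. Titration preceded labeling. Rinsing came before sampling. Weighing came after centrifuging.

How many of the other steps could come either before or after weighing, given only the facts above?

Forced before weighing: centrifuging, dilution, filtering, incubation, rinsing, sampling, and titration; forced after weighing: labeling.
That leaves cooling with no forced order relative to weighing — 1.

1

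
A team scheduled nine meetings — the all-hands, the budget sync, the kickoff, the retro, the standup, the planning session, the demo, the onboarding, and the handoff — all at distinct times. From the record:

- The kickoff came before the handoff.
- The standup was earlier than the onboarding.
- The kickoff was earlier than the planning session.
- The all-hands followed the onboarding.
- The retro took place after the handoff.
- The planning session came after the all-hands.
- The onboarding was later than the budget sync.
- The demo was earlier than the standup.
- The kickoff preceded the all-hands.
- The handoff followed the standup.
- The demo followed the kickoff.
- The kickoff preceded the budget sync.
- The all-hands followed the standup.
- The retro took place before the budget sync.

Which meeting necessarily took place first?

the kickoff

The kickoff has a chain of constraints placing it before every other meeting, so the kickoff must be first.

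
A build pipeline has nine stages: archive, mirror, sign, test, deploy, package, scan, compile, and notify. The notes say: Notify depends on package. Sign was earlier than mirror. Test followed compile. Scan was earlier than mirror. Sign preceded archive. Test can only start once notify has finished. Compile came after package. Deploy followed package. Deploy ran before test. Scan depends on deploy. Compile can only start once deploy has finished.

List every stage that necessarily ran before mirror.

deploy, package, scan, sign

Directly stated before mirror: scan and sign.
Deploy reaches mirror via deploy → scan → mirror.
Package reaches mirror via package → deploy → scan → mirror.
No chain forces test (or any of the others) ahead of mirror.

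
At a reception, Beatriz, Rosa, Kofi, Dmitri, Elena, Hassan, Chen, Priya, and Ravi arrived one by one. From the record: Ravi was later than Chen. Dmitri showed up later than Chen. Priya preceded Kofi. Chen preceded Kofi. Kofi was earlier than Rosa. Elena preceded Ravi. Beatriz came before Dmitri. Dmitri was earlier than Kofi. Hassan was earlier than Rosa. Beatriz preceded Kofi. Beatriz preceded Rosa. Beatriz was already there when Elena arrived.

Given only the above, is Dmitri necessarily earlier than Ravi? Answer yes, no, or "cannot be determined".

No chain of stated constraints runs from Dmitri to Ravi, and none runs from Ravi to Dmitri either.
So the relative order of Dmitri and Ravi is not fixed by the given facts.

cannot be determined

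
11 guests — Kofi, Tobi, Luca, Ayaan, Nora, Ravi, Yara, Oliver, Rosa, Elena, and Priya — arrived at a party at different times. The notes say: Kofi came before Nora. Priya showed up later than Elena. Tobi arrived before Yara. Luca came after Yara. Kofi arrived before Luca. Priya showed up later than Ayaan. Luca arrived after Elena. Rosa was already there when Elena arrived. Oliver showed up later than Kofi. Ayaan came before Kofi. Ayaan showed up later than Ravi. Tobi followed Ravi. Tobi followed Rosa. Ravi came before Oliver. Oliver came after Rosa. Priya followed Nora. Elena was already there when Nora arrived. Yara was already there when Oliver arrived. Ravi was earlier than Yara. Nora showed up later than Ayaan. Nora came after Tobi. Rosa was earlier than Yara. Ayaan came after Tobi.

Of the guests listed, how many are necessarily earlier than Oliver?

6

Directly stated before Oliver: Kofi, Ravi, Rosa, and Yara.
Ayaan reaches Oliver via Ayaan → Kofi → Oliver.
Tobi reaches Oliver via Tobi → Yara → Oliver.
No chain forces Luca (or any of the others) ahead of Oliver.
That's Ayaan, Kofi, Ravi, Rosa, Tobi, and Yara — 6 in all.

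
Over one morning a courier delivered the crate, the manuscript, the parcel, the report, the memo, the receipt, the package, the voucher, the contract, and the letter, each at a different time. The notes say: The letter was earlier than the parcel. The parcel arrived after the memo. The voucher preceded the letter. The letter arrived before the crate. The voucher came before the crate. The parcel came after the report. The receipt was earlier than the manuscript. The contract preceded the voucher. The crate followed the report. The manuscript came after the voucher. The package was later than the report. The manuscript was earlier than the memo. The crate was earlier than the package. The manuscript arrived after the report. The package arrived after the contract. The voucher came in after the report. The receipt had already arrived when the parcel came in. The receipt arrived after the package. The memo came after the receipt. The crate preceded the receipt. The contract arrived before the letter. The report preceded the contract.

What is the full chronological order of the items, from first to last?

The constraints fix every adjacent pair, so only one ordering works:
the report → the contract → the voucher → the letter → the crate → the package → the receipt → the manuscript → the memo → the parcel.

the report, the contract, the voucher, the letter, the crate, the package, the receipt, the manuscript, the memo, the parcel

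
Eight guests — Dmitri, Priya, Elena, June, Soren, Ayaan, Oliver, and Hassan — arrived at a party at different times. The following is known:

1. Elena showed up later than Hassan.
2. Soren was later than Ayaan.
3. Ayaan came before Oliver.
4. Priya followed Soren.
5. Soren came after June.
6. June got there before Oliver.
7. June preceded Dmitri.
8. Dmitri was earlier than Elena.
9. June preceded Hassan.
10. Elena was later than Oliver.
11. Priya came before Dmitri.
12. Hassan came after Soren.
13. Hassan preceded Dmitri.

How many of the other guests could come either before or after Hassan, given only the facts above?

Forced before Hassan: Ayaan, June, and Soren; forced after Hassan: Dmitri and Elena.
That leaves Oliver and Priya with no forced order relative to Hassan — 2.

2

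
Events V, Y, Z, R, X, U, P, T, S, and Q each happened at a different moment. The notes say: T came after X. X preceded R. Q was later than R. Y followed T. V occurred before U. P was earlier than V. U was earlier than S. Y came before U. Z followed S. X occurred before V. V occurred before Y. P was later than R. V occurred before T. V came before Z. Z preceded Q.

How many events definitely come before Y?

5

Directly stated before Y: T and V.
P reaches Y via P → V → Y.
R reaches Y via R → P → V → Y.
X reaches Y via X → T → Y.
That's P, R, T, V, and X — 5 in all.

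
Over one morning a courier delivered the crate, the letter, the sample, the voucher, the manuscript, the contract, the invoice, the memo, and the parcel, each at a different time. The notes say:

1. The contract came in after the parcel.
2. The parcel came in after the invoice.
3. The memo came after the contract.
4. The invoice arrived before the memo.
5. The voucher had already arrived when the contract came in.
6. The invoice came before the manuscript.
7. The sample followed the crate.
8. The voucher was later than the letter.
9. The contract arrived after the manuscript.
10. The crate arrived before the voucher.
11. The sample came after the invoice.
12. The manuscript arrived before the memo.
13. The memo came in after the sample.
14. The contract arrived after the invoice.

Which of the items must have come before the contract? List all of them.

the crate, the invoice, the letter, the manuscript, the parcel, the voucher

Directly stated before the contract: the invoice, the manuscript, the parcel, and the voucher.
The crate reaches the contract via the crate → the voucher → the contract.
The letter reaches the contract via the letter → the voucher → the contract.
No chain forces the sample (or any of the others) ahead of the contract.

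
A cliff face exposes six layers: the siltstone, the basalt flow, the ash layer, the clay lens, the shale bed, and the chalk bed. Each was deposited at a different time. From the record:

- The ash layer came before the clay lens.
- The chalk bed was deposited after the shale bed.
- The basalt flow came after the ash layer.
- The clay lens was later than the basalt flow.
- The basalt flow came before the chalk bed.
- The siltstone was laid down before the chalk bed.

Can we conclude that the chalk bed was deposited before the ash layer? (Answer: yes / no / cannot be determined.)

Tracing the constraints gives the ash layer → the basalt flow → the chalk bed, so the ash layer must come before the chalk bed.
That means the chalk bed cannot be before the ash layer.

no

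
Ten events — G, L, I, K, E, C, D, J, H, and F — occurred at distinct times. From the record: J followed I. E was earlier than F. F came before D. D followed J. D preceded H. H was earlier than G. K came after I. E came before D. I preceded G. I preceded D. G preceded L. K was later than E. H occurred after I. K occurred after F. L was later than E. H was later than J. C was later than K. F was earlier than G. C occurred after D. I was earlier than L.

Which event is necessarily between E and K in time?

Tracing the constraints gives E → F → K, so F sits after E and before K.
No other event is forced both after E and before K.

F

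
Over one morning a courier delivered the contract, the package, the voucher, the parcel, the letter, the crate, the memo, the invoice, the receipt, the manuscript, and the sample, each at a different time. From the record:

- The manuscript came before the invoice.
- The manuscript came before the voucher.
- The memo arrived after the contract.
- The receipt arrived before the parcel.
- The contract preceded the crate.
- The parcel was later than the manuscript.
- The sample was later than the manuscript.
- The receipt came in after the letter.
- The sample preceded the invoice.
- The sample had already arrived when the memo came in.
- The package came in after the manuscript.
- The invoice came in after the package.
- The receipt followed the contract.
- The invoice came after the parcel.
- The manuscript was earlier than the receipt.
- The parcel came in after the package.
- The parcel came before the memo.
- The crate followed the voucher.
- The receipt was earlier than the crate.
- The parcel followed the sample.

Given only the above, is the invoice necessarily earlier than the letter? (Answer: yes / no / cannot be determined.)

Tracing the constraints gives the letter → the receipt → the parcel → the invoice, so the letter must come before the invoice.
That means the invoice cannot be before the letter.

no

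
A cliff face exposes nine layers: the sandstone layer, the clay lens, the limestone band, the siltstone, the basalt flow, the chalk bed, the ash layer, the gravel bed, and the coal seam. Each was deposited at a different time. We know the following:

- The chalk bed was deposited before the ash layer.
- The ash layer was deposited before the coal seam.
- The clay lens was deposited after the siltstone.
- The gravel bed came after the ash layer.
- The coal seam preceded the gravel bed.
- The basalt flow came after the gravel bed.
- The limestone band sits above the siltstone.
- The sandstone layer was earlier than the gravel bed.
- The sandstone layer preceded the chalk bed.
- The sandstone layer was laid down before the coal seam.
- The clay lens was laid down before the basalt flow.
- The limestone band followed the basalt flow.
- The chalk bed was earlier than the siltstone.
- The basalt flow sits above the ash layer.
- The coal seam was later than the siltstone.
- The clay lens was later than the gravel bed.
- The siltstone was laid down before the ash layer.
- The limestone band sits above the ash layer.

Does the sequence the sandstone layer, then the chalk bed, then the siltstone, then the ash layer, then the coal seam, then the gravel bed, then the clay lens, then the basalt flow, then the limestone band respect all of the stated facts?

Check each stated constraint against the proposed order — e.g. the sandstone layer is ahead of the gravel bed; the siltstone is ahead of the limestone band. Every pair is in the required order; nothing is violated.

yes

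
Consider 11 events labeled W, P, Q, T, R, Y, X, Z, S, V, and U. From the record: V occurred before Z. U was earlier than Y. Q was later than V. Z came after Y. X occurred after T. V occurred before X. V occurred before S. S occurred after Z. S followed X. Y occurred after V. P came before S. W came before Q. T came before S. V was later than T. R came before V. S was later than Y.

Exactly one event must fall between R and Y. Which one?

V

Tracing the constraints gives R → V → Y, so V sits after R and before Y.
No other event is forced both after R and before Y.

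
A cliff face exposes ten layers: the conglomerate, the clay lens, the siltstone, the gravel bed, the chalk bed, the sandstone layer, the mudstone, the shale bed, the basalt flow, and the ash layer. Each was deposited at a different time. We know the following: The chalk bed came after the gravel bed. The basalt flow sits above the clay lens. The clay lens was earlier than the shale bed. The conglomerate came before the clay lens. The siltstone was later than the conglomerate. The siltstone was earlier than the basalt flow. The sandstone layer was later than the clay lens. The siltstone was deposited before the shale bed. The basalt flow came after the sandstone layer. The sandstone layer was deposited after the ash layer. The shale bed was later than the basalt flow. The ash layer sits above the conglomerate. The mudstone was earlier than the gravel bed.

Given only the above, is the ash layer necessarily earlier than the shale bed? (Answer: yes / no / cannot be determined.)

Chain the constraints: the ash layer → the sandstone layer → the basalt flow → the shale bed. Each link is directly stated, so the ash layer comes before the shale bed.

yes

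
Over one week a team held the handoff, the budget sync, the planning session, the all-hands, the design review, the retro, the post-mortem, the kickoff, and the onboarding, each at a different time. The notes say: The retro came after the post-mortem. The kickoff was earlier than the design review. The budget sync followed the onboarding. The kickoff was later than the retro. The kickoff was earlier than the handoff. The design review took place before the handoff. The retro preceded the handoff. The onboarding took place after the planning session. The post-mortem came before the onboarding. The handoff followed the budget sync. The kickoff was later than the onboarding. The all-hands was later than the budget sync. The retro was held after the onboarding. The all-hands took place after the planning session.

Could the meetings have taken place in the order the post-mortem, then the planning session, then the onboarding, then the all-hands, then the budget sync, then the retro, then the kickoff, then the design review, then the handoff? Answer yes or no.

no

The constraints require the budget sync before the all-hands, but in the proposed sequence the all-hands appears ahead of the budget sync. That one violation is enough.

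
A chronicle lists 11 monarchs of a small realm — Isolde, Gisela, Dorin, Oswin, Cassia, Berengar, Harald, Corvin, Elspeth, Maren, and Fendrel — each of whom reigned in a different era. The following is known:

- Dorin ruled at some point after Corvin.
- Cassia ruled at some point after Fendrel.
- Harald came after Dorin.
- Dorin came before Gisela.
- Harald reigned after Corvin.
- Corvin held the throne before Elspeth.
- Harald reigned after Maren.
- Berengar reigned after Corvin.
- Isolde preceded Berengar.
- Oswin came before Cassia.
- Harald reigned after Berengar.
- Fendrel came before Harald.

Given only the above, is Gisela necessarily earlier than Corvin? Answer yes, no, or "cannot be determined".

no

Tracing the constraints gives Corvin → Dorin → Gisela, so Corvin must come before Gisela.
That means Gisela cannot be before Corvin.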